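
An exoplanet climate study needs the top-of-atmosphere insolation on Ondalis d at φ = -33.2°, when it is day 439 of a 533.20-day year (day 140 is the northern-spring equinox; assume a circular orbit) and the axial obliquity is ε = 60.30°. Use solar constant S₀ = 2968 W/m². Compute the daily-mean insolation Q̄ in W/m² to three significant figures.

Q̄ ≈ 1.03e+03 W/m²

Solar longitude: λ_s = 360° × (439 − 140)/533.20 = 201.875°.
sin δ = sin 60.30° × sin 201.875° = -0.32364, so δ = -18.883°.
cos H₀ = −tan(-33.2°) tan(-18.883°) = -0.2238, H₀ = 1.7965 rad.
Bracket: H₀ sin φ sin δ + cos φ cos δ sin H₀ = 1.7965×-0.54756×-0.32364 + 0.83676×0.94618×0.97463 = 0.318362 + 0.771639 = 1.090001.
Q̄ = (S₀/π) × [bracket] = (2968/π) × 1.090001 = 1030 W/m².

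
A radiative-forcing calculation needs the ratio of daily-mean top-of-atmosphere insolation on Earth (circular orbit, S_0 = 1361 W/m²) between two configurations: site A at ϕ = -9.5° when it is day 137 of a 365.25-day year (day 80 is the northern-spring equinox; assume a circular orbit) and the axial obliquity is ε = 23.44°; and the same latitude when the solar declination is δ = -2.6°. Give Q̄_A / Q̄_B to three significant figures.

Q̄_A / Q̄_B ≈ 0.849

— Configuration A (ϕ=-9.5°):
Solar longitude: L_s = 360° × (137 − 80)/365.25 = 56.181°.
sin δ = sin 23.44° × sin 56.181° = 0.33048, so δ = +19.298°.
cos h₀ = −tan(-9.5°) tan(+19.298°) = 0.0586, h₀ = 1.5122 rad.
Bracket: h₀ sin ϕ sin δ + cos ϕ cos δ sin h₀ = 1.5122×-0.16505×0.33048 + 0.98629×0.94381×0.99828 = -0.082484 + 0.929269 = 0.846785.
Q̄ = (S_0/π) × [bracket] = (1361/π) × 0.846785 = 366.84 W/m².
— Configuration B (ϕ=-9.5°):
cos h₀ = −tan(-9.5°) tan(-2.600°) = -0.0076, h₀ = 1.5784 rad.
Bracket: h₀ sin ϕ sin δ + cos ϕ cos δ sin h₀ = 1.5784×-0.16505×-0.04536 + 0.98629×0.99897×0.99997 = 0.011817 + 0.985245 = 0.997062.
Q̄ = (S_0/π) × [bracket] = (1361/π) × 0.997062 = 431.95 W/m².
Ratio Q̄_A / Q̄_B = 366.84 / 431.95 = 0.8493.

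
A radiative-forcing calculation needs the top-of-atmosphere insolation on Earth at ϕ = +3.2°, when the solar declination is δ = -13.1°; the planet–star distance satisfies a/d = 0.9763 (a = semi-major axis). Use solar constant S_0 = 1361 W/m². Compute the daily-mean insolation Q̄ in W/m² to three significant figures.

Q̄ ≈ 393 W/m²

cos h₀ = −tan(+3.2°) tan(-13.100°) = 0.0130, h₀ = 1.5578 rad.
Bracket: h₀ sin ϕ sin δ + cos ϕ cos δ sin h₀ = 1.5578×0.05582×-0.22665 + 0.99844×0.97398×0.99992 = -0.019709 + 0.972383 = 0.952674.
Inverse-square distance factor (a/d)² = 0.9763² = 0.953162.
Q̄ = (S_0/π) × 0.953162 × [bracket] = (1361/π) × 0.953162 × 0.952674 = 393.4 W/m².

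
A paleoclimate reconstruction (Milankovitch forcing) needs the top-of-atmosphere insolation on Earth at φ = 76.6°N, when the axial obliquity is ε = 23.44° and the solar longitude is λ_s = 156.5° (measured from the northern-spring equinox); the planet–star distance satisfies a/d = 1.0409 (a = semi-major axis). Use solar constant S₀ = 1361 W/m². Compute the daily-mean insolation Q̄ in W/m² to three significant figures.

Solar declination: sin δ = sin ε · sin λ_s = sin 23.44° × sin 156.5° = 0.15862, so δ = +9.127°.
cos H₀ = −tan(+76.6°) tan(+9.127°) = -0.6743, H₀ = 2.3109 rad.
Bracket: H₀ sin φ sin δ + cos φ cos δ sin H₀ = 2.3109×0.97278×0.15862 + 0.23175×0.98734×0.73842 = 0.356577 + 0.168962 = 0.525539.
Inverse-square distance factor (a/d)² = 1.0409² = 1.083473.
Q̄ = (S₀/π) × 1.083473 × [bracket] = (1361/π) × 1.083473 × 0.525539 = 246.7 W/m².

Q̄ ≈ 247 W/m²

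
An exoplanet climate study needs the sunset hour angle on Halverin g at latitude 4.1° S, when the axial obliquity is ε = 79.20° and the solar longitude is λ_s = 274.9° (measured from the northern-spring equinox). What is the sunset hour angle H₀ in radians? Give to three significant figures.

H₀ = 1.92 rad

Solar declination: sin δ = sin ε · sin λ_s = sin 79.20° × sin 274.9° = -0.97870, so δ = -78.152°.
cos H₀ = −tan φ · tan δ = −tan(-4.1°) × tan(-78.152°) = -0.3417, so H₀ = 1.9195 rad = 109.98°.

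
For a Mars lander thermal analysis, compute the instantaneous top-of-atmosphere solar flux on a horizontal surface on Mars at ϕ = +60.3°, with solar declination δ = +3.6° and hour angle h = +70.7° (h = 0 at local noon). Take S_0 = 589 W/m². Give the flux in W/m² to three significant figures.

cos θ_z = sin ϕ sin δ + cos ϕ cos δ cos h = 0.054542 + 0.163433 = 0.217975.
Flux = S_0 · cos θ_z = 589 × 0.217975 = 128.4 W/m².

128 W/m²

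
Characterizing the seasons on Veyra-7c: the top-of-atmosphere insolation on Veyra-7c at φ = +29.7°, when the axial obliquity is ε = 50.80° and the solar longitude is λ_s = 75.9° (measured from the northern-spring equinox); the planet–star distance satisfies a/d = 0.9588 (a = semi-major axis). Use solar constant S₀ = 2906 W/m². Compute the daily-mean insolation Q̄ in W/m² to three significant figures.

Solar declination: sin δ = sin ε · sin λ_s = sin 50.80° × sin 75.9° = 0.75160, so δ = +48.729°.
cos H₀ = −tan(+29.7°) tan(+48.729°) = -0.6499, H₀ = 2.2783 rad.
Bracket: H₀ sin φ sin δ + cos φ cos δ sin H₀ = 2.2783×0.49546×0.75160 + 0.86863×0.65962×0.76000 = 0.848411 + 0.435454 = 1.283865.
Inverse-square distance factor (a/d)² = 0.9588² = 0.919297.
Q̄ = (S₀/π) × 0.919297 × [bracket] = (2906/π) × 0.919297 × 1.283865 = 1092 W/m².

Q̄ ≈ 1.09e+03 W/m²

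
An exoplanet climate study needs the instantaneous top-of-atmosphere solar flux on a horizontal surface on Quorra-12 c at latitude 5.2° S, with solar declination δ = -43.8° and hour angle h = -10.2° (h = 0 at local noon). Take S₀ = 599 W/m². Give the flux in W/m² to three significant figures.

cos θ_z = sin φ sin δ + cos φ cos δ cos h = 0.062731 + 0.707430 = 0.770161.
Flux = S₀ · cos θ_z = 599 × 0.770161 = 461.3 W/m².

461 W/m²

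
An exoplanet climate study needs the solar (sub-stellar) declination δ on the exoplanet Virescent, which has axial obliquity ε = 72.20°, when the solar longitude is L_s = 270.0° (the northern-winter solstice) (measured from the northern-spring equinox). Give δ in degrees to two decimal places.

sin δ = sin ε · sin L_s = sin 72.20° × sin 270.0° = -0.952129.
δ = arcsin(-0.952129) = -72.20°.

δ = -72.20°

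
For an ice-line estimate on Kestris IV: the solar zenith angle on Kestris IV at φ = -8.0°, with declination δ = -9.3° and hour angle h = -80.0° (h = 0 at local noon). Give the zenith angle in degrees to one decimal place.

θ_z = 78.9°

cos θ_z = sin φ sin δ + cos φ cos δ cos h = 0.022491 + 0.169698 = 0.192189.
θ_z = arccos(0.192189) = 78.9°.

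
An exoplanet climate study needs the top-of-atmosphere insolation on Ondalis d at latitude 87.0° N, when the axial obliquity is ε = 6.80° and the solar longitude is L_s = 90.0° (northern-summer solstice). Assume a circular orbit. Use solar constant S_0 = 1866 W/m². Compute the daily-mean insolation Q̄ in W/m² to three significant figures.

Q̄ ≈ 221 W/m²

Solar declination: sin δ = sin ε · sin L_s = sin 6.80° × sin 90.0° = 0.11840, so δ = +6.800°.
cos h₀ = −tan(+87.0°) tan(+6.800°) = -2.2753 ≤ −1 ⇒ polar day, h₀ = π.
Bracket: h₀ sin ϕ sin δ + cos ϕ cos δ sin h₀ = 3.1416×0.99863×0.11840 + 0.05234×0.99297×0.00000 = 0.371456 + 0.000000 = 0.371456.
Q̄ = (S_0/π) × [bracket] = (1866/π) × 0.371456 = 220.6 W/m².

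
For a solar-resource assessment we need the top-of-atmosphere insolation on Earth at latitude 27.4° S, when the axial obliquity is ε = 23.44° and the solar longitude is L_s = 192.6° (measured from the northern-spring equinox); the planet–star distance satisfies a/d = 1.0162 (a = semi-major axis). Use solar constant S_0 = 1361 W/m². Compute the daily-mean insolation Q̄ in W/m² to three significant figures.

Solar declination: sin δ = sin ε · sin L_s = sin 23.44° × sin 192.6° = -0.08677, so δ = -4.978°.
cos h₀ = −tan(-27.4°) tan(-4.978°) = -0.0452, h₀ = 1.6160 rad.
Bracket: h₀ sin ϕ sin δ + cos ϕ cos δ sin h₀ = 1.6160×-0.46020×-0.08677 + 0.88782×0.99623×0.99898 = 0.064529 + 0.883571 = 0.948100.
Inverse-square distance factor (a/d)² = 1.0162² = 1.032662.
Q̄ = (S_0/π) × 1.032662 × [bracket] = (1361/π) × 1.032662 × 0.948100 = 424.2 W/m².

Q̄ ≈ 424 W/m²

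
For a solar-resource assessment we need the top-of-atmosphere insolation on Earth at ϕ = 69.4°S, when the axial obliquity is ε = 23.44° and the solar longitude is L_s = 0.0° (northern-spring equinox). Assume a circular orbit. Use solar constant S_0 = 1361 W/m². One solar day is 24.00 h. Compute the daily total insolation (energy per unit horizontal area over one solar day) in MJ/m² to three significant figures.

13.2 MJ/m²

Solar declination: sin δ = sin ε · sin L_s = sin 23.44° × sin 0.0° = 0.00000, so δ = +0.000°.
cos h₀ = −tan(-69.4°) tan(+0.000°) = 0.0000, h₀ = 1.5708 rad.
Bracket: h₀ sin ϕ sin δ + cos ϕ cos δ sin h₀ = 1.5708×-0.93606×0.00000 + 0.35184×1.00000×1.00000 = -0.000000 + 0.351840 = 0.351840.
Q̄ = (S_0/π) × [bracket] = (1361/π) × 0.351840 = 152.42 W/m².
Daily total = Q̄ × 24.00 h × 3600 s/h = 152.42 × 24.00 × 3600 / 10⁶ = 13.17 MJ/m².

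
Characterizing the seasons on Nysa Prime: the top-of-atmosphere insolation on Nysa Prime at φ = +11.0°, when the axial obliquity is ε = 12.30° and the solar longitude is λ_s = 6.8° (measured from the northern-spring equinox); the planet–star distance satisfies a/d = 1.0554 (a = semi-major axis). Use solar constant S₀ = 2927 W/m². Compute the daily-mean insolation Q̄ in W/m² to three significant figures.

Q̄ ≈ 1.03e+03 W/m²

Solar declination: sin δ = sin ε · sin λ_s = sin 12.30° × sin 6.8° = 0.02522, so δ = +1.445°.
cos H₀ = −tan(+11.0°) tan(+1.445°) = -0.0049, H₀ = 1.5757 rad.
Bracket: H₀ sin φ sin δ + cos φ cos δ sin H₀ = 1.5757×0.19081×0.02522 + 0.98163×0.99968×0.99999 = 0.007583 + 0.981306 = 0.988889.
Inverse-square distance factor (a/d)² = 1.0554² = 1.113869.
Q̄ = (S₀/π) × 1.113869 × [bracket] = (2927/π) × 1.113869 × 0.988889 = 1026 W/m².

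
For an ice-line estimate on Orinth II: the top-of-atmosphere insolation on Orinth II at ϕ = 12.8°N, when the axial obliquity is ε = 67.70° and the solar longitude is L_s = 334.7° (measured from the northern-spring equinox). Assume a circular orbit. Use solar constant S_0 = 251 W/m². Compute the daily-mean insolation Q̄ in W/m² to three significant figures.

Q̄ ≈ 60.9 W/m²

Solar declination: sin δ = sin ε · sin L_s = sin 67.70° × sin 334.7° = -0.39540, so δ = -23.291°.
cos h₀ = −tan(+12.8°) tan(-23.291°) = 0.0978, h₀ = 1.4728 rad.
Bracket: h₀ sin ϕ sin δ + cos ϕ cos δ sin h₀ = 1.4728×0.22155×-0.39540 + 0.97515×0.91851×0.99521 = -0.129019 + 0.891395 = 0.762376.
Q̄ = (S_0/π) × [bracket] = (251/π) × 0.762376 = 60.91 W/m².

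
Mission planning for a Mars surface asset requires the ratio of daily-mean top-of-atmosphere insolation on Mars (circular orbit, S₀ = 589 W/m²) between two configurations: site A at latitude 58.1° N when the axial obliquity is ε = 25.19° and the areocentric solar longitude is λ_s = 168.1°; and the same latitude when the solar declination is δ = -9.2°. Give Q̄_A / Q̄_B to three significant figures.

Q̄_A / Q̄_B ≈ 1.99

— Configuration A (φ=+58.1°):
sin δ = sin 25.19° × sin 168.1° = 0.08776, so δ = +5.035°.
cos H₀ = −tan(+58.1°) tan(+5.035°) = -0.1415, H₀ = 1.7128 rad.
Bracket: H₀ sin φ sin δ + cos φ cos δ sin H₀ = 1.7128×0.84897×0.08776 + 0.52844×0.99614×0.98993 = 0.127613 + 0.521099 = 0.648712.
Q̄ = (S₀/π) × [bracket] = (589/π) × 0.648712 = 121.62 W/m².
— Configuration B (φ=+58.1°):
cos H₀ = −tan(+58.1°) tan(-9.200°) = 0.2602, H₀ = 1.3076 rad.
Bracket: H₀ sin φ sin δ + cos φ cos δ sin H₀ = 1.3076×0.84897×-0.15988 + 0.52844×0.98714×0.96555 = -0.177485 + 0.503674 = 0.326189.
Q̄ = (S₀/π) × [bracket] = (589/π) × 0.326189 = 61.155 W/m².
Ratio Q̄_A / Q̄_B = 121.62 / 61.155 = 1.989.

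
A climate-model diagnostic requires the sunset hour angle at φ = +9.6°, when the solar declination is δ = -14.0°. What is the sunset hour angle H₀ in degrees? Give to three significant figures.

cos H₀ = −tan φ · tan δ = −tan(+9.6°) × tan(-14.000°) = 0.0422, so H₀ = 1.5286 rad = 87.58°.

H₀ = 87.6°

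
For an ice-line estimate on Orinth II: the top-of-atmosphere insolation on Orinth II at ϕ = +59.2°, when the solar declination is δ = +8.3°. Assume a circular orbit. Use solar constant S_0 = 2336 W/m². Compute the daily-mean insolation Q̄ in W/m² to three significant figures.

cos h₀ = −tan(+59.2°) tan(+8.300°) = -0.2447, h₀ = 1.8180 rad.
Bracket: h₀ sin ϕ sin δ + cos ϕ cos δ sin h₀ = 1.8180×0.85896×0.14436 + 0.51204×0.98953×0.96959 = 0.225431 + 0.491271 = 0.716702.
Q̄ = (S_0/π) × [bracket] = (2336/π) × 0.716702 = 532.9 W/m².

Q̄ ≈ 533 W/m²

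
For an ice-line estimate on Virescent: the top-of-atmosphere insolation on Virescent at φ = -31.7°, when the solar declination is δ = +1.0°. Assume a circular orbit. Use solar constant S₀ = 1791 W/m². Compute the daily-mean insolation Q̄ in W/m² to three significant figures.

Q̄ ≈ 477 W/m²

cos H₀ = −tan(-31.7°) tan(+1.000°) = 0.0108, H₀ = 1.5600 rad.
Bracket: H₀ sin φ sin δ + cos φ cos δ sin H₀ = 1.5600×-0.52547×0.01745 + 0.85081×0.99985×0.99994 = -0.014304 + 0.850631 = 0.836327.
Q̄ = (S₀/π) × [bracket] = (1791/π) × 0.836327 = 476.8 W/m².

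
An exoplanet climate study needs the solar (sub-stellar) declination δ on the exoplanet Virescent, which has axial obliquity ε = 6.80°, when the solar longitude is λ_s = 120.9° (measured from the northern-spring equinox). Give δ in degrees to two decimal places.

sin δ = sin ε · sin λ_s = sin 6.80° × sin 120.9° = 0.101598.
δ = arcsin(0.101598) = +5.83°.

δ = +5.83°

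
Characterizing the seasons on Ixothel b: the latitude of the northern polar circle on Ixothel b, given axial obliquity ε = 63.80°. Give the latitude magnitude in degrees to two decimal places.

26.20°

The polar circle is the lowest latitude that experiences at least one full rotation of continuous daylight at the northern-summer solstice; it lies at |φ| = 90° − ε = 90° − 63.80° = 26.20°.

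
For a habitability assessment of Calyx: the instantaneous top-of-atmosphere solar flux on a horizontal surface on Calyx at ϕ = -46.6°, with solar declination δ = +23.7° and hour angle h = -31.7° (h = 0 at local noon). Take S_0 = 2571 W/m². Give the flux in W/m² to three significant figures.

cos θ_z = sin ϕ sin δ + cos ϕ cos δ cos h = -0.292045 + 0.535280 = 0.243235.
Flux = S_0 · cos θ_z = 2571 × 0.243235 = 625.4 W/m².

625 W/m²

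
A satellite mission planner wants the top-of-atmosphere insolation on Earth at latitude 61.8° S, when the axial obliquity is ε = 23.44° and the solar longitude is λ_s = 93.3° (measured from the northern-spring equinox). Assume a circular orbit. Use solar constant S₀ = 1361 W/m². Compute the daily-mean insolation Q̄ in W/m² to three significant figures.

Solar declination: sin δ = sin ε · sin λ_s = sin 23.44° × sin 93.3° = 0.39713, so δ = +23.399°.
cos H₀ = −tan(-61.8°) tan(+23.399°) = 0.8070, H₀ = 0.6317 rad.
Bracket: H₀ sin φ sin δ + cos φ cos δ sin H₀ = 0.6317×-0.88130×0.39713 + 0.47255×0.91776×0.59054 = -0.221089 + 0.256110 = 0.035021.
Q̄ = (S₀/π) × [bracket] = (1361/π) × 0.035021 = 15.17 W/m².

Q̄ ≈ 15.2 W/m²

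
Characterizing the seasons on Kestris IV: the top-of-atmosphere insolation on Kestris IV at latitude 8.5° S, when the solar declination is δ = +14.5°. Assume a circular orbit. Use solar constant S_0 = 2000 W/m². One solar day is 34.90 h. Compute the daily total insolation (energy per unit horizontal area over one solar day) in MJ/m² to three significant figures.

72.0 MJ/m²

cos h₀ = −tan(-8.5°) tan(+14.500°) = 0.0387, h₀ = 1.5321 rad.
Bracket: h₀ sin ϕ sin δ + cos ϕ cos δ sin h₀ = 1.5321×-0.14781×0.25038 + 0.98902×0.96815×0.99925 = -0.056701 + 0.956802 = 0.900101.
Q̄ = (S_0/π) × [bracket] = (2000/π) × 0.900101 = 573.02 W/m².
Daily total = Q̄ × 34.90 h × 3600 s/h = 573.02 × 34.90 × 3600 / 10⁶ = 71.99 MJ/m².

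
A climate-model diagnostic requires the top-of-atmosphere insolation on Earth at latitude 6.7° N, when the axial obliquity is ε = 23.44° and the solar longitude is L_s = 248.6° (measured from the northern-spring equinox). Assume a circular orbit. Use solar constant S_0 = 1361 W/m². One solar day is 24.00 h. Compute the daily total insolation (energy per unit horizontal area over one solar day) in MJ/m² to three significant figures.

Solar declination: sin δ = sin ε · sin L_s = sin 23.44° × sin 248.6° = -0.37036, so δ = -21.738°.
cos h₀ = −tan(+6.7°) tan(-21.738°) = 0.0468, h₀ = 1.5239 rad.
Bracket: h₀ sin ϕ sin δ + cos ϕ cos δ sin h₀ = 1.5239×0.11667×-0.37036 + 0.99317×0.92889×0.99890 = -0.065848 + 0.921531 = 0.855683.
Q̄ = (S_0/π) × [bracket] = (1361/π) × 0.855683 = 370.70 W/m².
Daily total = Q̄ × 24.00 h × 3600 s/h = 370.70 × 24.00 × 3600 / 10⁶ = 32.03 MJ/m².

32.0 MJ/m²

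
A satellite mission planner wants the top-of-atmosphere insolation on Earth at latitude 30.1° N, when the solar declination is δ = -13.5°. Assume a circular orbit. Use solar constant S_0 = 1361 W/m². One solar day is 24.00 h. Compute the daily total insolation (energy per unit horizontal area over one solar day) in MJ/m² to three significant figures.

24.9 MJ/m²

cos h₀ = −tan(+30.1°) tan(-13.500°) = 0.1392, h₀ = 1.4312 rad.
Bracket: h₀ sin ϕ sin δ + cos ϕ cos δ sin h₀ = 1.4312×0.50151×-0.23345 + 0.86515×0.97237×0.99027 = -0.167561 + 0.833061 = 0.665500.
Q̄ = (S_0/π) × [bracket] = (1361/π) × 0.665500 = 288.31 W/m².
Daily total = Q̄ × 24.00 h × 3600 s/h = 288.31 × 24.00 × 3600 / 10⁶ = 24.91 MJ/m².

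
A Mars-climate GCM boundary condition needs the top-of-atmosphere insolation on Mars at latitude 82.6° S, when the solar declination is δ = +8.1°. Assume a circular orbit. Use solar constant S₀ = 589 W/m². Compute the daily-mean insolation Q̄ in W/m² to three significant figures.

cos H₀ = −tan(-82.6°) tan(+8.100°) = 1.0958 ≥ 1 ⇒ polar night, H₀ = 0 and Q̄ = 0.

Q̄ ≈ 0.00 W/m²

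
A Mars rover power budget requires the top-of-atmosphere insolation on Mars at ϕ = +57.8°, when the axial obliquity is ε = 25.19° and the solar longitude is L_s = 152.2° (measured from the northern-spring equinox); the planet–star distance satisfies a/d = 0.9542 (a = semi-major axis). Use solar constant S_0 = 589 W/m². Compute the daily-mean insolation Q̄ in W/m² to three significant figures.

Solar declination: sin δ = sin ε · sin L_s = sin 25.19° × sin 152.2° = 0.19850, so δ = +11.449°.
cos h₀ = −tan(+57.8°) tan(+11.449°) = -0.3216, h₀ = 1.8982 rad.
Bracket: h₀ sin ϕ sin δ + cos ϕ cos δ sin h₀ = 1.8982×0.84619×0.19850 + 0.53288×0.98010×0.94687 = 0.318838 + 0.494527 = 0.813365.
Inverse-square distance factor (a/d)² = 0.9542² = 0.910498.
Q̄ = (S_0/π) × 0.910498 × [bracket] = (589/π) × 0.910498 × 0.813365 = 138.8 W/m².

Q̄ ≈ 139 W/m²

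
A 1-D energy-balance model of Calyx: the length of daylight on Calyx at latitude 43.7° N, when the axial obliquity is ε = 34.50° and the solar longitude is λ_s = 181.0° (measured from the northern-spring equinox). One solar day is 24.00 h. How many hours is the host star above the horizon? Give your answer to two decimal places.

11.93 h

Solar declination: sin δ = sin ε · sin λ_s = sin 34.50° × sin 181.0° = -0.00989, so δ = -0.566°.
cos H₀ = −tan φ · tan δ = −tan(+43.7°) × tan(-0.566°) = 0.0094, so H₀ = 1.5613 rad = 89.46°.
Daylight = 2H₀/(2π) × 24.00 h = (1.5613/π) × 24.00 = 11.93 h.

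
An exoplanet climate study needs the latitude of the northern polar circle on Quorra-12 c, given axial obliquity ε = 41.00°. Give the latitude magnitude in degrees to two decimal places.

The polar circle is the lowest latitude that experiences at least one full rotation of continuous daylight at the northern-summer solstice; it lies at |ϕ| = 90° − ε = 90° − 41.00° = 49.00°.

49.00°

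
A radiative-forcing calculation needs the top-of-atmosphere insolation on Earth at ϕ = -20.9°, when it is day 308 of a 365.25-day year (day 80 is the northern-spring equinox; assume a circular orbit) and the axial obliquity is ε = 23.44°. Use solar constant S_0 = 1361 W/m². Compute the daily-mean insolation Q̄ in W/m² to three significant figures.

Solar longitude: L_s = 360° × (308 − 80)/365.25 = 224.723°.
sin δ = sin 23.44° × sin 224.723° = -0.27991, so δ = -16.255°.
cos h₀ = −tan(-20.9°) tan(-16.255°) = -0.1113, h₀ = 1.6824 rad.
Bracket: h₀ sin ϕ sin δ + cos ϕ cos δ sin h₀ = 1.6824×-0.35674×-0.27991 + 0.93420×0.96002×0.99378 = 0.167996 + 0.891272 = 1.059268.
Q̄ = (S_0/π) × [bracket] = (1361/π) × 1.059268 = 458.9 W/m².

Q̄ ≈ 459 W/m²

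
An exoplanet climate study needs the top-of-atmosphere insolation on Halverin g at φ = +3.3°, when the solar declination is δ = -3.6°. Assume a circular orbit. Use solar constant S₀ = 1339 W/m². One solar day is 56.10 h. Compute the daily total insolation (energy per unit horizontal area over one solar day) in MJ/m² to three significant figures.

85.3 MJ/m²

cos H₀ = −tan(+3.3°) tan(-3.600°) = 0.0036, H₀ = 1.5672 rad.
Bracket: H₀ sin φ sin δ + cos φ cos δ sin H₀ = 1.5672×0.05756×-0.06279 + 0.99834×0.99803×0.99999 = -0.005664 + 0.996363 = 0.990699.
Q̄ = (S₀/π) × [bracket] = (1339/π) × 0.990699 = 422.25 W/m².
Daily total = Q̄ × 56.10 h × 3600 s/h = 422.25 × 56.10 × 3600 / 10⁶ = 85.28 MJ/m².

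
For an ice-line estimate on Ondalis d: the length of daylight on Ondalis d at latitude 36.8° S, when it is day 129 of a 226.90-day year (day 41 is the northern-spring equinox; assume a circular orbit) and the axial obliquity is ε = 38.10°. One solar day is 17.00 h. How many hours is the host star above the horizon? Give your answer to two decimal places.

Solar longitude: L_s = 360° × (129 − 41)/226.90 = 139.621°.
sin δ = sin 38.10° × sin 139.621° = 0.39974, so δ = +23.562°.
cos h₀ = −tan ϕ · tan δ = −tan(-36.8°) × tan(+23.562°) = 0.3262, so h₀ = 1.2385 rad = 70.96°.
Daylight = 2h₀/(2π) × 17.00 h = (1.2385/π) × 17.00 = 6.70 h.

6.70 h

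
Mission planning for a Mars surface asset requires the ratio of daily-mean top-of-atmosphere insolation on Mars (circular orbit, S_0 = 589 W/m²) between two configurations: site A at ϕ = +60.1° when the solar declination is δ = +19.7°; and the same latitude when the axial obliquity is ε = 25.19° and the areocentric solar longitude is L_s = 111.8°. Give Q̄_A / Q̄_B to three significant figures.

Q̄_A / Q̄_B ≈ 0.904

— Configuration A (ϕ=+60.1°):
cos h₀ = −tan(+60.1°) tan(+19.700°) = -0.6227, h₀ = 2.2429 rad.
Bracket: h₀ sin ϕ sin δ + cos ϕ cos δ sin h₀ = 2.2429×0.86690×0.33710 + 0.49849×0.94147×0.78248 = 0.655447 + 0.367228 = 1.022675.
Q̄ = (S_0/π) × [bracket] = (589/π) × 1.022675 = 191.74 W/m².
— Configuration B (ϕ=+60.1°):
sin δ = sin 25.19° × sin 111.8° = 0.39518, so δ = +23.277°.
cos h₀ = −tan(+60.1°) tan(+23.277°) = -0.7481, h₀ = 2.4161 rad.
Bracket: h₀ sin ϕ sin δ + cos ϕ cos δ sin h₀ = 2.4161×0.86690×0.39518 + 0.49849×0.91860×0.66354 = 0.827711 + 0.303844 = 1.131555.
Q̄ = (S_0/π) × [bracket] = (589/π) × 1.131555 = 212.15 W/m².
Ratio Q̄_A / Q̄_B = 191.74 / 212.15 = 0.9038.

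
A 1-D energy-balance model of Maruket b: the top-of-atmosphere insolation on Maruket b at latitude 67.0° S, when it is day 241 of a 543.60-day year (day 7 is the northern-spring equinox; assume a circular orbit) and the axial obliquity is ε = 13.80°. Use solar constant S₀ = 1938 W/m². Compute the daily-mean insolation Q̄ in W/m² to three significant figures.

Q̄ ≈ 157 W/m²

Solar longitude: λ_s = 360° × (241 − 7)/543.60 = 154.967°.
sin δ = sin 13.80° × sin 154.967° = 0.10093, so δ = +5.793°.
cos H₀ = −tan(-67.0°) tan(+5.793°) = 0.2390, H₀ = 1.3295 rad.
Bracket: H₀ sin φ sin δ + cos φ cos δ sin H₀ = 1.3295×-0.92050×0.10093 + 0.39073×0.99489×0.97102 = -0.123519 + 0.377468 = 0.253949.
Q̄ = (S₀/π) × [bracket] = (1938/π) × 0.253949 = 156.7 W/m².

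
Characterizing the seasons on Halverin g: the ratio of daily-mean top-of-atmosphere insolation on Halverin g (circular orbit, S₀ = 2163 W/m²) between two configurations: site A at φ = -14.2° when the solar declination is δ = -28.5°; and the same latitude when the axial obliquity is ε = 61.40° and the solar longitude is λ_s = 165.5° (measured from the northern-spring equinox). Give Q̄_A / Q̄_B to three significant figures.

— Configuration A (φ=-14.2°):
cos H₀ = −tan(-14.2°) tan(-28.500°) = -0.1374, H₀ = 1.7086 rad.
Bracket: H₀ sin φ sin δ + cos φ cos δ sin H₀ = 1.7086×-0.24531×-0.47716 + 0.96945×0.87882×0.99052 = 0.199995 + 0.843895 = 1.043890.
Q̄ = (S₀/π) × [bracket] = (2163/π) × 1.043890 = 718.72 W/m².
— Configuration B (φ=-14.2°):
Solar declination: sin δ = sin ε · sin λ_s = sin 61.40° × sin 165.5° = 0.21983, so δ = +12.699°.
cos H₀ = −tan(-14.2°) tan(+12.699°) = 0.0570, H₀ = 1.5137 rad.
Bracket: H₀ sin φ sin δ + cos φ cos δ sin H₀ = 1.5137×-0.24531×0.21983 + 0.96945×0.97554×0.99837 = -0.081629 + 0.944196 = 0.862567.
Q̄ = (S₀/π) × [bracket] = (2163/π) × 0.862567 = 593.88 W/m².
Ratio Q̄_A / Q̄_B = 718.72 / 593.88 = 1.210.

Q̄_A / Q̄_B ≈ 1.21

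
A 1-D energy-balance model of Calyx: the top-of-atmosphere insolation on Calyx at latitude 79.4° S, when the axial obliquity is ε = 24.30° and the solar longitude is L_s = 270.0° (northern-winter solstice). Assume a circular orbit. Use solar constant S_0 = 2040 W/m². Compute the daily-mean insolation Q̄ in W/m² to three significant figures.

Q̄ ≈ 825 W/m²

Solar declination: sin δ = sin ε · sin L_s = sin 24.30° × sin 270.0° = -0.41151, so δ = -24.300°.
cos h₀ = −tan(-79.4°) tan(-24.300°) = -2.4127 ≤ −1 ⇒ polar day, h₀ = π.
Bracket: h₀ sin ϕ sin δ + cos ϕ cos δ sin h₀ = 3.1416×-0.98294×-0.41151 + 0.18395×0.91140×0.00000 = 1.270745 + 0.000000 = 1.270745.
Q̄ = (S_0/π) × [bracket] = (2040/π) × 1.270745 = 825.2 W/m².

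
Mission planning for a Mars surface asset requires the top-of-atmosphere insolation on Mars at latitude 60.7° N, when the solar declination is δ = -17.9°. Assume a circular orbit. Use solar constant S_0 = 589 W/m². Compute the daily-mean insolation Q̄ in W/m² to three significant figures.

Q̄ ≈ 23.3 W/m²

cos h₀ = −tan(+60.7°) tan(-17.900°) = 0.5756, h₀ = 0.9575 rad.
Bracket: h₀ sin ϕ sin δ + cos ϕ cos δ sin h₀ = 0.9575×0.87207×-0.30736 + 0.48938×0.95159×0.81776 = -0.256648 + 0.380822 = 0.124174.
Q̄ = (S_0/π) × [bracket] = (589/π) × 0.124174 = 23.28 W/m².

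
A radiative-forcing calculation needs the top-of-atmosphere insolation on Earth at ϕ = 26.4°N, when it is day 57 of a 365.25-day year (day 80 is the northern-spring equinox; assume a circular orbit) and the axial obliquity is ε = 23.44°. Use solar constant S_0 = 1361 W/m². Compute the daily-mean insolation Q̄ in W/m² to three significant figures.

Q̄ ≈ 338 W/m²

Solar longitude: L_s = 360° × (57 − 80)/365.25 = -22.669°, i.e. -22.669° + 360° = 337.331°.
sin δ = sin 23.44° × sin 337.331° = -0.15331, so δ = -8.819°.
cos h₀ = −tan(+26.4°) tan(-8.819°) = 0.0770, h₀ = 1.4937 rad.
Bracket: h₀ sin ϕ sin δ + cos ϕ cos δ sin h₀ = 1.4937×0.44464×-0.15331 + 0.89571×0.98818×0.99703 = -0.101822 + 0.882494 = 0.780672.
Q̄ = (S_0/π) × [bracket] = (1361/π) × 0.780672 = 338.2 W/m².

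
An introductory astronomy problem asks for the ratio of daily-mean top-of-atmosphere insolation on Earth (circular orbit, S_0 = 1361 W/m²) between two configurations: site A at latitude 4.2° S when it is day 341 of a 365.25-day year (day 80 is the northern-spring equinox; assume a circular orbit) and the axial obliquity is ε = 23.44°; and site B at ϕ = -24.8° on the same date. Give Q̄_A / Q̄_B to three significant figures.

— Configuration A (ϕ=-4.2°):
Solar longitude: L_s = 360° × (341 − 80)/365.25 = 257.248°.
sin δ = sin 23.44° × sin 257.248° = -0.38798, so δ = -22.829°.
cos h₀ = −tan(-4.2°) tan(-22.829°) = -0.0309, h₀ = 1.6017 rad.
Bracket: h₀ sin ϕ sin δ + cos ϕ cos δ sin h₀ = 1.6017×-0.07324×-0.38798 + 0.99731×0.92167×0.99952 = 0.045513 + 0.918749 = 0.964262.
Q̄ = (S_0/π) × [bracket] = (1361/π) × 0.964262 = 417.74 W/m².
— Configuration B (ϕ=-24.8°):
cos h₀ = −tan(-24.8°) tan(-22.829°) = -0.1945, h₀ = 1.7666 rad.
Bracket: h₀ sin ϕ sin δ + cos ϕ cos δ sin h₀ = 1.7666×-0.41945×-0.38798 + 0.90778×0.92167×0.98090 = 0.287493 + 0.820693 = 1.108186.
Q̄ = (S_0/π) × [bracket] = (1361/π) × 1.108186 = 480.09 W/m².
Ratio Q̄_A / Q̄_B = 417.74 / 480.09 = 0.8701.

Q̄_A / Q̄_B ≈ 0.870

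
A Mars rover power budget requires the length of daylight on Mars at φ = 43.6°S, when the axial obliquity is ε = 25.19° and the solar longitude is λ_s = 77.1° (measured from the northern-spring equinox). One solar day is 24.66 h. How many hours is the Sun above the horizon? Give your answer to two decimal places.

8.80 h

Solar declination: sin δ = sin ε · sin λ_s = sin 25.19° × sin 77.1° = 0.41488, so δ = +24.512°.
cos H₀ = −tan φ · tan δ = −tan(-43.6°) × tan(+24.512°) = 0.4342, so H₀ = 1.1216 rad = 64.26°.
Daylight = 2H₀/(2π) × 24.66 h = (1.1216/π) × 24.66 = 8.80 h.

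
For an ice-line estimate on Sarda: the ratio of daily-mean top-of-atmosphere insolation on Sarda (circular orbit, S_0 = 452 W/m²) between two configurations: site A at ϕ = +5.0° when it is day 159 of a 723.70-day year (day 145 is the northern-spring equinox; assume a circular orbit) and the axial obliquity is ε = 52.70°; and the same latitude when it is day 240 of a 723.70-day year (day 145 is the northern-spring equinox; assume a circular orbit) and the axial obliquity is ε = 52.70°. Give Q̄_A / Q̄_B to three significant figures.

— Configuration A (ϕ=+5.0°):
Solar longitude: L_s = 360° × (159 − 145)/723.70 = 6.964°.
sin δ = sin 52.70° × sin 6.964° = 0.09645, so δ = +5.535°.
cos h₀ = −tan(+5.0°) tan(+5.535°) = -0.0085, h₀ = 1.5793 rad.
Bracket: h₀ sin ϕ sin δ + cos ϕ cos δ sin h₀ = 1.5793×0.08716×0.09645 + 0.99619×0.99534×0.99996 = 0.013277 + 0.991508 = 1.004785.
Q̄ = (S_0/π) × [bracket] = (452/π) × 1.004785 = 144.56 W/m².
— Configuration B (ϕ=+5.0°):
Solar longitude: L_s = 360° × (240 − 145)/723.70 = 47.257°.
sin δ = sin 52.70° × sin 47.257° = 0.58420, so δ = +35.747°.
cos h₀ = −tan(+5.0°) tan(+35.747°) = -0.0630, h₀ = 1.6338 rad.
Bracket: h₀ sin ϕ sin δ + cos ϕ cos δ sin h₀ = 1.6338×0.08716×0.58420 + 0.99619×0.81161×0.99802 = 0.083191 + 0.806917 = 0.890108.
Q̄ = (S_0/π) × [bracket] = (452/π) × 0.890108 = 128.07 W/m².
Ratio Q̄_A / Q̄_B = 144.56 / 128.07 = 1.129.

Q̄_A / Q̄_B ≈ 1.13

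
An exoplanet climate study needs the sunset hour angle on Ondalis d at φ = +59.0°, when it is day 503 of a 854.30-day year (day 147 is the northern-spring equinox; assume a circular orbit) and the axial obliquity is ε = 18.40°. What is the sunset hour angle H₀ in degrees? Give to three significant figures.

H₀ = 105°

Solar longitude: λ_s = 360° × (503 − 147)/854.30 = 150.018°.
sin δ = sin 18.40° × sin 150.018° = 0.15774, so δ = +9.076°.
cos H₀ = −tan φ · tan δ = −tan(+59.0°) × tan(+9.076°) = -0.2659, so H₀ = 1.8399 rad = 105.42°.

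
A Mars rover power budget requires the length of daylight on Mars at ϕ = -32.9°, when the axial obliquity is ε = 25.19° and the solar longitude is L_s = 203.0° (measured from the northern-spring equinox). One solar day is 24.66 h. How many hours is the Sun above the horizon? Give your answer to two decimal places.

13.19 h

Solar declination: sin δ = sin ε · sin L_s = sin 25.19° × sin 203.0° = -0.16630, so δ = -9.573°.
cos h₀ = −tan ϕ · tan δ = −tan(-32.9°) × tan(-9.573°) = -0.1091, so h₀ = 1.6801 rad = 96.26°.
Daylight = 2h₀/(2π) × 24.66 h = (1.6801/π) × 24.66 = 13.19 h.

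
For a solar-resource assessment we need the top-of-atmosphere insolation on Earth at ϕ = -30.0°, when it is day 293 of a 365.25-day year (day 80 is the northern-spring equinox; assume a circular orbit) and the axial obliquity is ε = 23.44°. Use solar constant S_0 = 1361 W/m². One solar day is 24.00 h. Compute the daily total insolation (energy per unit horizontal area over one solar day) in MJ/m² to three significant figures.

37.8 MJ/m²

Solar longitude: L_s = 360° × (293 − 80)/365.25 = 209.938°.
sin δ = sin 23.44° × sin 209.938° = -0.19852, so δ = -11.451°.
cos h₀ = −tan(-30.0°) tan(-11.451°) = -0.1169, h₀ = 1.6880 rad.
Bracket: h₀ sin ϕ sin δ + cos ϕ cos δ sin h₀ = 1.6880×-0.50000×-0.19852 + 0.86603×0.98010×0.99314 = 0.167551 + 0.842973 = 1.010524.
Q̄ = (S_0/π) × [bracket] = (1361/π) × 1.010524 = 437.78 W/m².
Daily total = Q̄ × 24.00 h × 3600 s/h = 437.78 × 24.00 × 3600 / 10⁶ = 37.82 MJ/m².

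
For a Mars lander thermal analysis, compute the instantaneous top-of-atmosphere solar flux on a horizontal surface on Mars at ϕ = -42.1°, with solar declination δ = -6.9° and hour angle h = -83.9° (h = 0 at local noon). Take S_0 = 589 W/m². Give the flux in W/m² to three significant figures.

cos θ_z = sin ϕ sin δ + cos ϕ cos δ cos h = 0.080543 + 0.078274 = 0.158817.
Flux = S_0 · cos θ_z = 589 × 0.158817 = 93.54 W/m².

93.5 W/m²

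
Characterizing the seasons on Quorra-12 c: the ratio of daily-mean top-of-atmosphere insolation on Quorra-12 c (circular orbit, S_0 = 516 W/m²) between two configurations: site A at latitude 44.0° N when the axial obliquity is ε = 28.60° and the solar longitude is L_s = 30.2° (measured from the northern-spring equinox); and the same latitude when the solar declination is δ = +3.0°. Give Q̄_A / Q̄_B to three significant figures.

— Configuration A (ϕ=+44.0°):
Solar declination: sin δ = sin ε · sin L_s = sin 28.60° × sin 30.2° = 0.24079, so δ = +13.933°.
cos h₀ = −tan(+44.0°) tan(+13.933°) = -0.2396, h₀ = 1.8127 rad.
Bracket: h₀ sin ϕ sin δ + cos ϕ cos δ sin h₀ = 1.8127×0.69466×0.24079 + 0.71934×0.97058×0.97088 = 0.303205 + 0.677846 = 0.981051.
Q̄ = (S_0/π) × [bracket] = (516/π) × 0.981051 = 161.14 W/m².
— Configuration B (ϕ=+44.0°):
cos h₀ = −tan(+44.0°) tan(+3.000°) = -0.0506, h₀ = 1.6214 rad.
Bracket: h₀ sin ϕ sin δ + cos ϕ cos δ sin h₀ = 1.6214×0.69466×0.05234 + 0.71934×0.99863×0.99872 = 0.058952 + 0.717435 = 0.776387.
Q̄ = (S_0/π) × [bracket] = (516/π) × 0.776387 = 127.52 W/m².
Ratio Q̄_A / Q̄_B = 161.14 / 127.52 = 1.264.

Q̄_A / Q̄_B ≈ 1.26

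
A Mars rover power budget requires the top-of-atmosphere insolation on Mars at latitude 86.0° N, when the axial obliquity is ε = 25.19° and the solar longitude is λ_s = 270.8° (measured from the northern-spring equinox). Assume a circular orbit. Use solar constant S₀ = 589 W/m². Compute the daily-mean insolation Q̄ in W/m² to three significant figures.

Solar declination: sin δ = sin ε · sin λ_s = sin 25.19° × sin 270.8° = -0.42558, so δ = -25.187°.
cos H₀ = −tan(+86.0°) tan(-25.187°) = 6.7255 ≥ 1 ⇒ polar night, H₀ = 0 and Q̄ = 0.

Q̄ ≈ 0.00 W/m²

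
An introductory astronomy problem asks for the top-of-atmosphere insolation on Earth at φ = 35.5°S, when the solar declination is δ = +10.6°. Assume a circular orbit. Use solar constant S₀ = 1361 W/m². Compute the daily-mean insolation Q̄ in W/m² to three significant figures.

Q̄ ≈ 277 W/m²

cos H₀ = −tan(-35.5°) tan(+10.600°) = 0.1335, H₀ = 1.4369 rad.
Bracket: H₀ sin φ sin δ + cos φ cos δ sin H₀ = 1.4369×-0.58070×0.18395 + 0.81412×0.98294×0.99105 = -0.153489 + 0.793069 = 0.639580.
Q̄ = (S₀/π) × [bracket] = (1361/π) × 0.639580 = 277.1 W/m².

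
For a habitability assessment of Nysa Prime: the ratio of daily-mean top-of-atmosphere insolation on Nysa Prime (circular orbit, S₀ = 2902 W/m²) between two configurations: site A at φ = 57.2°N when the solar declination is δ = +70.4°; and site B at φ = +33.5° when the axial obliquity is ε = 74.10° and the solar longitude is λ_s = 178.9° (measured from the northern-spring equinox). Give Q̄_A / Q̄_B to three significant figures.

Q̄_A / Q̄_B ≈ 2.93

— Configuration A (φ=+57.2°):
cos H₀ = −tan(+57.2°) tan(+70.400°) = -4.3577 ≤ −1 ⇒ polar day, H₀ = π.
Bracket: H₀ sin φ sin δ + cos φ cos δ sin H₀ = 3.1416×0.84057×0.94206 + 0.54171×0.33545×0.00000 = 2.487731 + 0.000000 = 2.487731.
Q̄ = (S₀/π) × [bracket] = (2902/π) × 2.487731 = 2298.0 W/m².
— Configuration B (φ=+33.5°):
Solar declination: sin δ = sin ε · sin λ_s = sin 74.10° × sin 178.9° = 0.01846, so δ = +1.058°.
cos H₀ = −tan(+33.5°) tan(+1.058°) = -0.0122, H₀ = 1.5830 rad.
Bracket: H₀ sin φ sin δ + cos φ cos δ sin H₀ = 1.5830×0.55194×0.01846 + 0.83389×0.99983×0.99993 = 0.016129 + 0.833690 = 0.849819.
Q̄ = (S₀/π) × [bracket] = (2902/π) × 0.849819 = 785.01 W/m².
Ratio Q̄_A / Q̄_B = 2298.0 / 785.01 = 2.927.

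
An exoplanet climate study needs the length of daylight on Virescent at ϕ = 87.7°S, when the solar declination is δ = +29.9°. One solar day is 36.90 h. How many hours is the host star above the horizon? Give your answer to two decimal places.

0.00 h

cos h₀ = −tan ϕ · tan δ = 14.3169 ≥ 1, so the host star never rises (polar night) and h₀ = 0.
Daylight = 2h₀/(2π) × 36.90 h = (0.0000/π) × 36.90 = 0.00 h.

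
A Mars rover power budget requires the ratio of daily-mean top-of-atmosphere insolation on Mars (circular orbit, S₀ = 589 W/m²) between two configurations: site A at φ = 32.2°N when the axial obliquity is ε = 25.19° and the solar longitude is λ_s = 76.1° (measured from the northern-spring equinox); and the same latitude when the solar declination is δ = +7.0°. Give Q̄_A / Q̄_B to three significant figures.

— Configuration A (φ=+32.2°):
Solar declination: sin δ = sin ε · sin λ_s = sin 25.19° × sin 76.1° = 0.41316, so δ = +24.403°.
cos H₀ = −tan(+32.2°) tan(+24.403°) = -0.2857, H₀ = 1.8605 rad.
Bracket: H₀ sin φ sin δ + cos φ cos δ sin H₀ = 1.8605×0.53288×0.41316 + 0.84619×0.91066×0.95832 = 0.409616 + 0.738473 = 1.148089.
Q̄ = (S₀/π) × [bracket] = (589/π) × 1.148089 = 215.25 W/m².
— Configuration B (φ=+32.2°):
cos H₀ = −tan(+32.2°) tan(+7.000°) = -0.0773, H₀ = 1.6482 rad.
Bracket: H₀ sin φ sin δ + cos φ cos δ sin H₀ = 1.6482×0.53288×0.12187 + 0.84619×0.99255×0.99701 = 0.107038 + 0.837375 = 0.944413.
Q̄ = (S₀/π) × [bracket] = (589/π) × 0.944413 = 177.06 W/m².
Ratio Q̄_A / Q̄_B = 215.25 / 177.06 = 1.216.

Q̄_A / Q̄_B ≈ 1.22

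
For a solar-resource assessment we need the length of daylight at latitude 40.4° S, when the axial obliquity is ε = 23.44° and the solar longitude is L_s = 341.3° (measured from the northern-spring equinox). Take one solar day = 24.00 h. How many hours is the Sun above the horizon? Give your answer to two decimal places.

Solar declination: sin δ = sin ε · sin L_s = sin 23.44° × sin 341.3° = -0.12754, so δ = -7.327°.
cos h₀ = −tan ϕ · tan δ = −tan(-40.4°) × tan(-7.327°) = -0.1094, so h₀ = 1.6805 rad = 96.28°.
Daylight = 2h₀/(2π) × 24.00 h = (1.6805/π) × 24.00 = 12.84 h.

12.84 h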